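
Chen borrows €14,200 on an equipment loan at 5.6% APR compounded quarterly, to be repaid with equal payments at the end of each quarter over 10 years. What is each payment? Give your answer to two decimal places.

€466.05

Periodic rate i = 0.056/4 = 0.014; n = 10 × 4 = 40 periods.
Annuity-PV factor = 30.469155; PMT = 14200 / 30.469155 = 466.0451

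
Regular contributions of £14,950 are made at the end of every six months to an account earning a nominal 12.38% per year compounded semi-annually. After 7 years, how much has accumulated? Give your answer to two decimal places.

£318,395.30

i = 0.1238/2 = 0.0619 per half-year; n = 7·2 = 14.
Accumulation factor s(14|0.0619) = 21.297345; FV = 14950 × 21.297345 = 318,395.3033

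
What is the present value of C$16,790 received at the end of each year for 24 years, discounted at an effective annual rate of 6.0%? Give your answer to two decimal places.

Annuity factor a(24|0.06) = 12.550358; PV = 16790 × 12.550358 = 210,720.5029

C$210,720.50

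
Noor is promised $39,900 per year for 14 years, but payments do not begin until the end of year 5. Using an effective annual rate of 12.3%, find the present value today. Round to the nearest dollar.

$163,761

PV at t=4 (ordinary 14-year annuity): 39900 × a(14|0.123) = 39900 × 6.527654 = 260,453.3997
Discount back 4 years: 260,453.3997 × (1+0.123)^(−4) = 260,453.3997 × 0.628754 = 163,761.1976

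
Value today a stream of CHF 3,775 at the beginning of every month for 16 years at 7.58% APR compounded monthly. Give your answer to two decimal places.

With 12 periods per year: i = 0.00631667, n = 192.
PV = 3775 × [1 − (1+0.00631667)^(−192)] / 0.00631667 × (1+i) = 3775 × 111.756922 = 421,882.3819
(Beginning-of-period payments → annuity-due factor ×(1+i).)

CHF 421,882.38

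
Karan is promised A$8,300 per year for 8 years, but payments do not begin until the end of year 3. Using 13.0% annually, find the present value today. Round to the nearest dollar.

A$31,193

PV at t=2 (ordinary 8-year annuity): 8300 × a(8|0.13) = 8300 × 4.798770 = 39,829.7934
PV₀ = 39,829.7934 / (1+0.13)^2 = 39,829.7934 / 1.276900 = 31,192.5706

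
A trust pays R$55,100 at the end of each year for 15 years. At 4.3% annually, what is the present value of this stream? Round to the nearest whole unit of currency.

PV = PMT · [1 − (1+i)^(−n)] / i = 55100 · 10.888741 = 599,969.6364

R$599,970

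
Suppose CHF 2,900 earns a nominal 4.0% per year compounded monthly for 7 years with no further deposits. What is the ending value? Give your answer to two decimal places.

i = 0.04/12 = 0.00333333 per month; n = 7·12 = 84.
2,900 × (1+0.00333333)^84 = 2,900 × 1.322514 = 3,835.2902

CHF 3,835.29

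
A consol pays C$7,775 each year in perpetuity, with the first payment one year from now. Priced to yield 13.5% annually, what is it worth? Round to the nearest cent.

PV = C/r = 7775/0.135 = 57,592.5926

C$57,592.59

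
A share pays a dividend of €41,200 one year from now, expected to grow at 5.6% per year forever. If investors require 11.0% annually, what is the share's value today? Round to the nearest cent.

PV = PMT / (i − g) = 41200 / (0.11 − 0.056) = 41200 / 0.054000 = 762,962.9630

€762,962.96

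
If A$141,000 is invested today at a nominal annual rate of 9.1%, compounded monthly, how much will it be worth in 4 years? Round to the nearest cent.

A$202,631.01

With 12 periods per year: i = 0.00758333, n = 48.
141,000 × (1+0.00758333)^48 = 141,000 × 1.437099 = 202,631.0143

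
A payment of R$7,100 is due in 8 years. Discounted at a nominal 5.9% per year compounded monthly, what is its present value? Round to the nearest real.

i = 0.059/12 = 0.00491667 per month; n = 8·12 = 96.
Discount factor = (1+0.00491667)^(−96) = 0.624475; PV = 7,100 × 0.624475 = 4,433.7748

R$4,434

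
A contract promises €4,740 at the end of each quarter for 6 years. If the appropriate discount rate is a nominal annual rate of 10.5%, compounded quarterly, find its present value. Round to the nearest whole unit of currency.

€83,616

i = 0.105/4 = 0.02625 per quarter; n = 6·4 = 24.
PV = 4740 × [1 − (1+0.02625)^(−24)] / 0.02625 = 4740 × 17.640468 = 83,615.8168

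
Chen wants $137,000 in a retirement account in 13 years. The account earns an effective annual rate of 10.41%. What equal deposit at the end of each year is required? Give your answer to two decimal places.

FV-annuity factor = 25.200211; PMT = 137000 / 25.200211 = 5,436.4623

$5,436.46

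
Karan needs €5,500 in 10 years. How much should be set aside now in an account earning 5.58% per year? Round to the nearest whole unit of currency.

€3,196

PV = FV·(1+i)^(−n) = 5,500 × 0.581010 = 3,195.5536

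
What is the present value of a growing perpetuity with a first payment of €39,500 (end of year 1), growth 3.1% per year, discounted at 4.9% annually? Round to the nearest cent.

PV = D₁/(r − g) = 39500/(0.049 − 0.031) = 2,194,444.4444

€2,194,444.44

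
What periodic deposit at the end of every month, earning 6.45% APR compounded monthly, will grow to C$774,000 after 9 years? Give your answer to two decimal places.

C$5,305.39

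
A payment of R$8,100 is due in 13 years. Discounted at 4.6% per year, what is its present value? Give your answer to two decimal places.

PV = FV·(1+i)^(−n) = 8,100 × 0.557299 = 4,514.1202

R$4,514.12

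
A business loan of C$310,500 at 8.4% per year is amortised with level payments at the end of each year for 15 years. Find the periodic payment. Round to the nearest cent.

C$37,166.37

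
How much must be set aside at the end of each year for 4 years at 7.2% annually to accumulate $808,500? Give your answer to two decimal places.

PMT = 808500 / ( [(1+0.072)^4 − 1] / 0.072 ) = 808500 / 4.453109 = 181,558.5370

$181,558.54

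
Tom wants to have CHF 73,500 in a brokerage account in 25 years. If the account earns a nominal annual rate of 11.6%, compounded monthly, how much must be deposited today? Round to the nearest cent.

CHF 4,100.92

With 12 periods per year: i = 0.00966667, n = 300.
PV = 73,500 / (1 + 0.00966667)^300 = 73,500 / 17.922789 = 4,100.9243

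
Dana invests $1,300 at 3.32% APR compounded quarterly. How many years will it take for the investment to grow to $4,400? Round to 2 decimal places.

Periodic rate i = 0.0332/4 = 0.0083.
(1+i)^n = 4400/1300 = 3.38462, so n = ln 3.38462 / ln 1.0083 = 147.5052 quarters
= 147.5052/4 years

36.88 years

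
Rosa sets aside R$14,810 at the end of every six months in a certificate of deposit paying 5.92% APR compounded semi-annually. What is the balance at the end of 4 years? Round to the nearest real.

i = 0.0592/2 = 0.0296 per half-year; n = 4·2 = 8.
FV = PMT · [(1+i)^n − 1] / i = 14810 · 8.879724 = 131,508.7123

R$131,509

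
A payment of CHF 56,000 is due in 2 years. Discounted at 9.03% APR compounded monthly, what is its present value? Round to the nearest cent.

CHF 46,778.69

With 12 periods per year: i = 0.007525, n = 24.
Discount factor = (1+0.007525)^(−24) = 0.835334; PV = 56,000 × 0.835334 = 46,778.6924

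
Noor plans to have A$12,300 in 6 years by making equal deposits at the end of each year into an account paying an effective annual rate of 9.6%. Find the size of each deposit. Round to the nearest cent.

PMT = 12300 / ( [(1+0.096)^6 − 1] / 0.096 ) = 12300 / 7.638109 = 1,610.3463

A$1,610.35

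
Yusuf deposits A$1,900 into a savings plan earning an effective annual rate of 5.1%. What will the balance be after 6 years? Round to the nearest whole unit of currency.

A$2,561

1,900 × (1+0.051)^6 = 1,900 × 1.347772 = 2,560.7660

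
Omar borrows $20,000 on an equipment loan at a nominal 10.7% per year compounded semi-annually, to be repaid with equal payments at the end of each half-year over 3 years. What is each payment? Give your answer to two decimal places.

Periodic rate i = 0.107/2 = 0.0535; n = 3 × 2 = 6 periods.
PMT = 20000 / ( [1 − (1+0.0535)^(−6)] / 0.0535 ) = 20000 / 5.019371 = 3,984.5633

$3,984.56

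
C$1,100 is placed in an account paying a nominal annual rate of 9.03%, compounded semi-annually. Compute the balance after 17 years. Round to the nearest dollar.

With 2 periods per year: i = 0.04515, n = 34.
1,100 × (1+0.04515)^34 = 1,100 × 4.488211 = 4,937.0319

C$4,937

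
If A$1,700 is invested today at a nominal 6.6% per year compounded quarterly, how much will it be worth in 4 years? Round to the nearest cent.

Periodic rate i = 0.066/4 = 0.0165; n = 4 × 4 = 16 periods.
FV = 1,700 × (1 + 0.0165)^16 = 2,208.8542

A$2,208.85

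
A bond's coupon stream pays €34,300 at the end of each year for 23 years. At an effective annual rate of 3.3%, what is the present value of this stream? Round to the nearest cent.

PV = 34300 × [1 − (1+0.033)^(−23)] / 0.033 = 34300 × 15.942229 = 546,818.4639

€546,818.46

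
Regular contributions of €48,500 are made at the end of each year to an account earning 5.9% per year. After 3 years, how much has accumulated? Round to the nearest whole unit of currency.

€154,253

FV = 48500 × [(1+0.059)^3 − 1] / 0.059 = 48500 × 3.180481 = 154,253.3285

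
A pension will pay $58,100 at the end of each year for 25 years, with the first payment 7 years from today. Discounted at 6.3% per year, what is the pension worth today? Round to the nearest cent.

Value one period before first payment (t=6): 58100 × [1 − (1+0.063)^(−25)] / 0.063 = 58100 × 12.426916 = 722,003.8299
Discount back 6 years: 722,003.8299 × (1+0.063)^(−6) = 722,003.8299 × 0.693107 = 500,426.0558

$500,426.06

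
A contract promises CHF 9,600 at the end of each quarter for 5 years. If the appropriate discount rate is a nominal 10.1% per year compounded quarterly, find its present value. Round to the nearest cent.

i = 0.101/4 = 0.02525 per quarter; n = 5·4 = 20.
PV = PMT · [1 − (1+i)^(−n)] / i = 9600 · 15.552411 = 149,303.1458

CHF 149,303.15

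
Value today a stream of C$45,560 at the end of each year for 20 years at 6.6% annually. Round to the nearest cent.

PV = PMT · [1 − (1+i)^(−n)] / i = 45560 · 10.931520 = 498,040.0429

C$498,040.04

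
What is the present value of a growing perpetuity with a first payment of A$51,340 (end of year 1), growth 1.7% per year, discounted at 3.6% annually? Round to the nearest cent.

A$2,702,105.26

PV = PMT / (i − g) = 51340 / (0.036 − 0.017) = 51340 / 0.019000 = 2,702,105.2632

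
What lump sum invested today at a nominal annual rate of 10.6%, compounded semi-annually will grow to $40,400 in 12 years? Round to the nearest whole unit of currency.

With 2 periods per year: i = 0.053, n = 24.
Discount factor = (1+0.053)^(−24) = 0.289547; PV = 40,400 × 0.289547 = 11,697.6994

$11,698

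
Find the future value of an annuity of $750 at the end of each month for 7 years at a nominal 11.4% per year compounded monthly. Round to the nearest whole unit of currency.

$95,743

With 12 periods per year: i = 0.0095, n = 84.
Accumulation factor s(84|0.0095) = 127.657254; FV = 750 × 127.657254 = 95,742.9408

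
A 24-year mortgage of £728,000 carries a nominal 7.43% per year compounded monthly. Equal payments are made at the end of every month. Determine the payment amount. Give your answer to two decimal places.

With 12 periods per year: i = 0.00619167, n = 288.
Annuity-PV factor = 134.208438; PMT = 728000 / 134.208438 = 5,424.3981

£5,424.40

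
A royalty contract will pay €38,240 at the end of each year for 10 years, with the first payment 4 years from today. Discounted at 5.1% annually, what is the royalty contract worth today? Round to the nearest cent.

€253,115.17

Value one period before first payment (t=3): 38240 × [1 − (1+0.051)^(−10)] / 0.051 = 38240 × 7.684373 = 293,850.4285
PV₀ = 293,850.4285 / (1+0.051)^3 = 293,850.4285 / 1.160936 = 253,115.1733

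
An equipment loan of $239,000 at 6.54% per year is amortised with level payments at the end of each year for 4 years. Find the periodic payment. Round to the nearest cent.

$69,828.21

Annuity-PV factor = 3.422685; PMT = 239000 / 3.422685 = 69,828.2123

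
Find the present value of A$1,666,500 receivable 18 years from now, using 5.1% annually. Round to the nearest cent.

A$680,701.06

Discount factor = (1+0.051)^(−18) = 0.408461; PV = 1,666,500 × 0.408461 = 680,701.0641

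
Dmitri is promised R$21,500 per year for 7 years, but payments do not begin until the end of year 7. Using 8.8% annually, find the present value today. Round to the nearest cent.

R$65,676.19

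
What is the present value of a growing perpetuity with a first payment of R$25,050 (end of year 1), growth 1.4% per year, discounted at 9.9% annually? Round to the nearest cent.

PV = PMT / (i − g) = 25050 / (0.099 − 0.014) = 25050 / 0.085000 = 294,705.8824

R$294,705.88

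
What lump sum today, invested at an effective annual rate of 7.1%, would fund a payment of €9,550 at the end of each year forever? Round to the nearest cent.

€134,507.04

PV = PMT / i = 9550 / 0.071 = 134,507.0423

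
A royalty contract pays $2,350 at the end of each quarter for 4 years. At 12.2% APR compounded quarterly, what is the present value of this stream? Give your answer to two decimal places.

Periodic rate i = 0.122/4 = 0.0305; n = 4 × 4 = 16 periods.
Annuity factor a(16|0.0305) = 12.513222; PV = 2350 × 12.513222 = 29,406.0723

$29,406.07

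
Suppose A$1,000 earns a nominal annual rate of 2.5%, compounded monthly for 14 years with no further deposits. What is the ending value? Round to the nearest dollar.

Periodic rate i = 0.025/12 = 0.00208333; n = 14 × 12 = 168 periods.
FV = PV·(1+i)^n = 1,000 × 1.418551 = 1,418.5510

A$1,419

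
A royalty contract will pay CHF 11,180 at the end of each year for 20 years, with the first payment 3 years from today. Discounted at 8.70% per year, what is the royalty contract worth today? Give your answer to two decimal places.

Value one period before first payment (t=2): 11180 × [1 − (1+0.087)^(−20)] / 0.087 = 11180 × 9.327098 = 104,276.9603
PV₀ = 104,276.9603 / (1+0.087)^2 = 104,276.9603 / 1.181569 = 88,252.9588

CHF 88,252.96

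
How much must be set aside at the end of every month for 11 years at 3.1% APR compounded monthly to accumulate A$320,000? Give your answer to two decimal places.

Periodic rate i = 0.031/12 = 0.00258333; n = 11 × 12 = 132 periods.
PMT = 320000 / ( [(1+0.00258333)^132 − 1] / 0.00258333 ) = 320000 / 157.058710 = 2,037.4547

A$2,037.45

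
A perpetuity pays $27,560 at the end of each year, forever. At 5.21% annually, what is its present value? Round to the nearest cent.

$528,982.73

PV = C/r = 27560/0.0521 = 528,982.7255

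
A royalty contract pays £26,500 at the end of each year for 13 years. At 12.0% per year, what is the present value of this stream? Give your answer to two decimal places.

£170,224.03

PV = PMT · [1 − (1+i)^(−n)] / i = 26500 · 6.423548 = 170,224.0330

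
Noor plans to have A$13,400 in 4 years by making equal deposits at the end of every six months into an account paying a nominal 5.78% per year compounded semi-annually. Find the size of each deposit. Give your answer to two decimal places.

A$1,512.81

With 2 periods per year: i = 0.0289, n = 8.
PMT = 13400 / ( [(1+0.0289)^8 − 1] / 0.0289 ) = 13400 / 8.857701 = 1,512.8079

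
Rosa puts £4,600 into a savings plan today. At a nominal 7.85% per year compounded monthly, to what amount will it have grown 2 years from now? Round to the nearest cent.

£5,379.23

With 12 periods per year: i = 0.00654167, n = 24.
FV = 4,600 × (1 + 0.00654167)^24 = 5,379.2288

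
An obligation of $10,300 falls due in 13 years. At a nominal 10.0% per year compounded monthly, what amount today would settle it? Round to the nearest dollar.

$2,822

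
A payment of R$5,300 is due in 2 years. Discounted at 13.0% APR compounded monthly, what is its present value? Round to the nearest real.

R$4,092

Periodic rate i = 0.13/12 = 0.0108333; n = 2 × 12 = 24 periods.
PV = FV·(1+i)^(−n) = 5,300 × 0.772130 = 4,092.2914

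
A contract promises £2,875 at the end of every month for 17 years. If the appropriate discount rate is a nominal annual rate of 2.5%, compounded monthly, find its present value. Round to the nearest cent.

Periodic rate i = 0.025/12 = 0.00208333; n = 17 × 12 = 204 periods.
PV = PMT · [1 − (1+i)^(−n)] / i = 2875 · 166.051739 = 477,398.7497

£477,398.75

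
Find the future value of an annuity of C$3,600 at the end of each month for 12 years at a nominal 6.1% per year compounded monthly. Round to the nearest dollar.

C$761,583

Periodic rate i = 0.061/12 = 0.00508333; n = 12 × 12 = 144 periods.
Accumulation factor s(144|0.00508333) = 211.550781; FV = 3600 × 211.550781 = 761,582.8119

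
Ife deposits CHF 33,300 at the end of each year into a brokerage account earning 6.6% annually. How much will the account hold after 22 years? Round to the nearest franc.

CHF 1,553,992

Accumulation factor s(22|0.066) = 46.666430; FV = 33300 × 46.666430 = 1,553,992.1321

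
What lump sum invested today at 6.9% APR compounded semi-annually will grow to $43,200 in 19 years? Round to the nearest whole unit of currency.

Periodic rate i = 0.069/2 = 0.0345; n = 19 × 2 = 38 periods.
PV = FV·(1+i)^(−n) = 43,200 × 0.275576 = 11,904.8777

$11,905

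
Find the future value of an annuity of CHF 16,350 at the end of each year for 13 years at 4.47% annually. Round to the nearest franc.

CHF 280,033

FV = 16350 × [(1+0.0447)^13 − 1] / 0.0447 = 16350 × 17.127372 = 280,032.5365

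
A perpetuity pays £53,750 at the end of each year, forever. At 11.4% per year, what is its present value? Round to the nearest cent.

PV = PMT / i = 53750 / 0.114 = 471,491.2281

£471,491.23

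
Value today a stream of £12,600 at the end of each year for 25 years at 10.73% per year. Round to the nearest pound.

PV = PMT · [1 − (1+i)^(−n)] / i = 12600 · 8.590597 = 108,241.5212

£108,242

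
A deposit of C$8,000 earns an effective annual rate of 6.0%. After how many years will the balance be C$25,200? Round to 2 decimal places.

19.69 years

n = ln(25200/8000) / ln(1+0.06) = ln(3.15000) / 0.058269 = 19.6915 years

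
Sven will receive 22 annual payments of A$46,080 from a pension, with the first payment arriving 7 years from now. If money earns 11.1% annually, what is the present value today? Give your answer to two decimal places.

A$198,965.33

Value one period before first payment (t=6): 46080 × [1 − (1+0.111)^(−22)] / 0.111 = 46080 × 8.119874 = 374,163.7926
PV₀ = 374,163.7926 / (1+0.111)^6 = 374,163.7926 / 1.880548 = 198,965.3295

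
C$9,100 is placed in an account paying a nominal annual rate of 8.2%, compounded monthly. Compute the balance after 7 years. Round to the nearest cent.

Periodic rate i = 0.082/12 = 0.00683333; n = 7 × 12 = 84 periods.
FV = 9,100 × (1 + 0.00683333)^84 = 16,124.2143

C$16,124.21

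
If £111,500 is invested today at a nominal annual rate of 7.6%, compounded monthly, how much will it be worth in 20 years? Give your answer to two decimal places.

£507,365.42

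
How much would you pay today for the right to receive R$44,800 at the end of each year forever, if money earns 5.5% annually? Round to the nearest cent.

PV = PMT / i = 44800 / 0.055 = 814,545.4545

R$814,545.45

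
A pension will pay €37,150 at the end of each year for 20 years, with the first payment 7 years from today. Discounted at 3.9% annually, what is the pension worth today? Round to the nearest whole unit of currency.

Value one period before first payment (t=6): 37150 × [1 − (1+0.039)^(−20)] / 0.039 = 37150 × 13.711465 = 509,380.9322
PV₀ = 509,380.9322 / (1+0.039)^6 = 509,380.9322 / 1.258037 = 404,901.5120

€404,902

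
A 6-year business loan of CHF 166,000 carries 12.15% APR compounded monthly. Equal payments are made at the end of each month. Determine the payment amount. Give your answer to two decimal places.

CHF 3,258.30

With 12 periods per year: i = 0.010125, n = 72.
PMT = 166000 / ( [1 − (1+0.010125)^(−72)] / 0.010125 ) = 166000 / 50.946889 = 3,258.2952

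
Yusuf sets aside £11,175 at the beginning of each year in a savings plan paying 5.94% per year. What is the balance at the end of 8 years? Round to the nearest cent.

£116,922.04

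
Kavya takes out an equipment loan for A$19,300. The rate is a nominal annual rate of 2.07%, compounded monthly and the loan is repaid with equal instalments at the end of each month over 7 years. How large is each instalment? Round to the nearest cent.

A$247.01

Periodic rate i = 0.0207/12 = 0.001725; n = 7 × 12 = 84 periods.
Annuity-PV factor = 78.135188; PMT = 19300 / 78.135188 = 247.0078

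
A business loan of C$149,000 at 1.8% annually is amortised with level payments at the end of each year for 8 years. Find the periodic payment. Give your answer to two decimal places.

Annuity-PV factor = 7.389035; PMT = 149000 / 7.389035 = 20,165.0136

C$20,165.01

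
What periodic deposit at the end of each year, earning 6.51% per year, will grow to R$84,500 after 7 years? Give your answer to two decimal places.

R$9,911.47

PMT = 84500 / ( [(1+0.0651)^7 − 1] / 0.0651 ) = 84500 / 8.525472 = 9,911.4746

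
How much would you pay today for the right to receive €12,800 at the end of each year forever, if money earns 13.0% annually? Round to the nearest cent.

PV = PMT / i = 12800 / 0.13 = 98,461.5385

€98,461.54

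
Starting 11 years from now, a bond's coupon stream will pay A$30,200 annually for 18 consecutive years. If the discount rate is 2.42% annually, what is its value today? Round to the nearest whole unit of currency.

A$343,648

PV at t=10 (ordinary 18-year annuity): 30200 × a(18|0.0242) = 30200 × 14.452866 = 436,476.5499
Discount back 10 years: 436,476.5499 × (1+0.0242)^(−10) = 436,476.5499 × 0.787322 = 343,647.5095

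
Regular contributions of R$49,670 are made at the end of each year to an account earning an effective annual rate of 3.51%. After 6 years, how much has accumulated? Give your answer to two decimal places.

Accumulation factor s(6|0.0351) = 6.551798; FV = 49670 × 6.551798 = 325,427.8073

R$325,427.81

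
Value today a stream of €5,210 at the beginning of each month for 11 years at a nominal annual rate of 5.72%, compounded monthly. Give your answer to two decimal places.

€511,971.83

i = 0.0572/12 = 0.00476667 per month; n = 11·12 = 132.
PV = 5210 × [1 − (1+0.00476667)^(−132)] / 0.00476667 × (1+i) = 5210 × 98.267145 = 511,971.8276
Payments are at the start of each period, so multiply by (1+i).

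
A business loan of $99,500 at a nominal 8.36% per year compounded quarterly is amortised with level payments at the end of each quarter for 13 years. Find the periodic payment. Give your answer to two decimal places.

$3,156.06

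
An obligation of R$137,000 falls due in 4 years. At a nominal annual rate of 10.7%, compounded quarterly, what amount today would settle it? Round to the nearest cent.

R$89,801.83

Periodic rate i = 0.107/4 = 0.02675; n = 4 × 4 = 16 periods.
PV = 137,000 / (1 + 0.02675)^16 = 137,000 / 1.525581 = 89,801.8291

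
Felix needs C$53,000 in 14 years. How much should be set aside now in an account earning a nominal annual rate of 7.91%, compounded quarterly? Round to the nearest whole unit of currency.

C$17,702

Periodic rate i = 0.0791/4 = 0.019775; n = 14 × 4 = 56 periods.
PV = 53,000 / (1 + 0.019775)^56 = 53,000 / 2.993948 = 17,702.3799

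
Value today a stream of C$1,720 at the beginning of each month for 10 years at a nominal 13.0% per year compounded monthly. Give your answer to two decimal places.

C$116,443.96

Periodic rate i = 0.13/12 = 0.0108333; n = 10 × 12 = 120 periods.
Annuity factor a(120|0.0108333) × (1+i) = 67.699975; PV = 1720 × 67.699975 = 116,443.9567
(annuity-due: payments at period start, so ×(1+i).)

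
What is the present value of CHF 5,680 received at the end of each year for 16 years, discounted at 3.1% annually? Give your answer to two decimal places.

PV = 5680 × [1 − (1+0.031)^(−16)] / 0.031 = 5680 × 12.465610 = 70,804.6632

CHF 70,804.66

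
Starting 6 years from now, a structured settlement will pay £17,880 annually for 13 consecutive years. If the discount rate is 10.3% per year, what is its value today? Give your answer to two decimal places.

£76,600.88

Value one period before first payment (t=5): 17880 × [1 − (1+0.103)^(−13)] / 0.103 = 17880 × 6.994292 = 125,057.9489
Discount back 5 years: 125,057.9489 × (1+0.103)^(−5) = 125,057.9489 × 0.612523 = 76,600.8765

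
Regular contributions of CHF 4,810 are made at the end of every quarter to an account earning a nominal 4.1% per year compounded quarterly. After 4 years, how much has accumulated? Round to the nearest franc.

Periodic rate i = 0.041/4 = 0.01025; n = 4 × 4 = 16 periods.
Accumulation factor s(16|0.01025) = 17.290844; FV = 4810 × 17.290844 = 83,168.9600

CHF 83,169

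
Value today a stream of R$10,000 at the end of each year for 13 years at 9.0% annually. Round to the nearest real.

R$74,869

Annuity factor a(13|0.09) = 7.486904; PV = 10000 × 7.486904 = 74,869.0392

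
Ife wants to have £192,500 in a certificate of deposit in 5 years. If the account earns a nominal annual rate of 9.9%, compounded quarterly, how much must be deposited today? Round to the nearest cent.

With 4 periods per year: i = 0.02475, n = 20.
Discount factor = (1+0.02475)^(−20) = 0.613256; PV = 192,500 × 0.613256 = 118,051.6860

£118,051.69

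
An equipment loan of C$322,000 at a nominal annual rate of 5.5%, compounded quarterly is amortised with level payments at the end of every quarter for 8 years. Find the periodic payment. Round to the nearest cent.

i = 0.055/4 = 0.01375 per quarter; n = 8·4 = 32.
Annuity-PV factor = 25.747647; PMT = 322000 / 25.747647 = 12,505.9971

C$12,506.00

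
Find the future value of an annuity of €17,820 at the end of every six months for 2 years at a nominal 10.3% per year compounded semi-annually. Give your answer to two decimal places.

€76,977.87

Periodic rate i = 0.103/2 = 0.0515; n = 2 × 2 = 4 periods.
FV = 17820 × [(1+0.0515)^4 − 1] / 0.0515 = 17820 × 4.319746 = 76,977.8664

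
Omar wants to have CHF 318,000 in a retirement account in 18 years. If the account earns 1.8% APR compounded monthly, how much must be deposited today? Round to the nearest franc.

i = 0.018/12 = 0.0015 per month; n = 18·12 = 216.
Discount factor = (1+0.0015)^(−216) = 0.723426; PV = 318,000 × 0.723426 = 230,049.4165

CHF 230,049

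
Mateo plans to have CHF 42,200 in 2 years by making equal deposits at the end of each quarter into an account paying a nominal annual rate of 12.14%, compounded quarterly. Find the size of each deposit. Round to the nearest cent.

CHF 4,739.77

With 4 periods per year: i = 0.03035, n = 8.
PMT = 42200 / ( [(1+0.03035)^8 − 1] / 0.03035 ) = 42200 / 8.903388 = 4,739.7687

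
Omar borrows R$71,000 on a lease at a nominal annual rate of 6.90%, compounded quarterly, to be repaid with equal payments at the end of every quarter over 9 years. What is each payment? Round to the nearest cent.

i = 0.069/4 = 0.01725 per quarter; n = 9·4 = 36.
PMT = 71000 / ( [1 − (1+0.01725)^(−36)] / 0.01725 ) = 71000 / 26.651591 = 2,664.0060

R$2,664.01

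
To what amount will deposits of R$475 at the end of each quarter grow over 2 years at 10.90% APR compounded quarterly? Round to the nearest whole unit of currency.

R$4,183

Periodic rate i = 0.109/4 = 0.02725; n = 2 × 4 = 8 periods.
Accumulation factor s(8|0.02725) = 8.806031; FV = 475 × 8.806031 = 4,182.8648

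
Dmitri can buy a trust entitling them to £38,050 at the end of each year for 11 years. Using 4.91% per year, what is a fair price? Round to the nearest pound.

Annuity factor a(11|0.0491) = 8.345816; PV = 38050 × 8.345816 = 317,558.2975

£317,558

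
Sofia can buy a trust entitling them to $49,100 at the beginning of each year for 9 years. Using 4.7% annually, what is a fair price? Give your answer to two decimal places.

Annuity factor a(9|0.047) × (1+i) = 7.542324; PV = 49100 × 7.542324 = 370,328.0862
(annuity-due: payments at period start, so ×(1+i).)

$370,328.09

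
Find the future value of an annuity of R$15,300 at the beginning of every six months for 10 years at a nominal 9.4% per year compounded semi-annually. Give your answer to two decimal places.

Periodic rate i = 0.094/2 = 0.047; n = 10 × 2 = 20 periods.
Accumulation factor s(20|0.047) × (1+i) = 33.542456; FV = 15300 × 33.542456 = 513,199.5825
(Beginning-of-period payments → annuity-due factor ×(1+i).)

R$513,199.58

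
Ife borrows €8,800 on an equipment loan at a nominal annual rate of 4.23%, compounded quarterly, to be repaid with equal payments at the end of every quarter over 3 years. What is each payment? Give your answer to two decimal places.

€784.71

Periodic rate i = 0.0423/4 = 0.010575; n = 3 × 4 = 12 periods.
Annuity-PV factor = 11.214295; PMT = 8800 / 11.214295 = 784.7127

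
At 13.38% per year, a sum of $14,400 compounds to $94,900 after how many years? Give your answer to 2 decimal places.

15.02 years

(1+i)^n = 94900/14400 = 6.59028, so n = ln 6.59028 / ln 1.1338 = 15.0157 years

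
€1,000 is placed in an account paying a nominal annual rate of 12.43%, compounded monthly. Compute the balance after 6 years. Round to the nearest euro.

Periodic rate i = 0.1243/12 = 0.0103583; n = 6 × 12 = 72 periods.
FV = PV·(1+i)^n = 1,000 × 2.100056 = 2,100.0557

€2,100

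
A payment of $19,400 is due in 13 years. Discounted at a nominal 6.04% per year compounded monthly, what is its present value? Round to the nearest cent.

With 12 periods per year: i = 0.00503333, n = 156.
PV = FV·(1+i)^(−n) = 19,400 × 0.456928 = 8,864.3937

$8,864.39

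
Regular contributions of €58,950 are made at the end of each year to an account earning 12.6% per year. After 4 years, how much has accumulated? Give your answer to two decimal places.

€284,227.68

FV = PMT · [(1+i)^n − 1] / i = 58950 · 4.821504 = 284,227.6830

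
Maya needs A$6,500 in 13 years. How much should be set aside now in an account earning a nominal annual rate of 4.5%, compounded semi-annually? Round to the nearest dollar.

i = 0.045/2 = 0.0225 per half-year; n = 13·2 = 26.
Discount factor = (1+0.0225)^(−26) = 0.560730; PV = 6,500 × 0.560730 = 3,644.7448

A$3,645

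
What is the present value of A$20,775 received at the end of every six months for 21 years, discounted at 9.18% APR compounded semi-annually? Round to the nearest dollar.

A$383,885

Periodic rate i = 0.0918/2 = 0.0459; n = 21 × 2 = 42 periods.
PV = PMT · [1 − (1+i)^(−n)] / i = 20775 · 18.478226 = 383,885.1455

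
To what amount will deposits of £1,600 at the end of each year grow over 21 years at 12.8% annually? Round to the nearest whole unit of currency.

£144,320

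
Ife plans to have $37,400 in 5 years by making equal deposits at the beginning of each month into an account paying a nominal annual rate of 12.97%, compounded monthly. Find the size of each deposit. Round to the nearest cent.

i = 0.1297/12 = 0.0108083 per month; n = 5·12 = 60.
FV-annuity factor × (1+i) = 84.732641; PMT = 37400 / 84.732641 = 441.3883

$441.39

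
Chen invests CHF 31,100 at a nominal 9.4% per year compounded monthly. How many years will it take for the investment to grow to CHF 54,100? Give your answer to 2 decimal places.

5.91 years

Periodic rate i = 0.094/12 = 0.00783333.
(1+i)^n = 54100/31100 = 1.73955, so n = ln 1.73955 / ln 1.00783 = 70.9522 months
= 70.9522/12 years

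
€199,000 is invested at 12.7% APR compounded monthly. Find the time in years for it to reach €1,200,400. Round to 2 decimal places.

Periodic rate i = 0.127/12 = 0.0105833.
(1+i)^n = 1.2004e+06/199000 = 6.03216, so n = ln 6.03216 / ln 1.01058 = 170.7022 months
= 170.7022/12 years

14.23 years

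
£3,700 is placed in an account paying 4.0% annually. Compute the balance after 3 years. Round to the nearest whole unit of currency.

FV = 3,700 × (1 + 0.04)^3 = 4,161.9968

£4,162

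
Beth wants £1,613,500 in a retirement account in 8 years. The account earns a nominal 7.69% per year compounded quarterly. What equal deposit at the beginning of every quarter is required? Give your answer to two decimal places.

i = 0.0769/4 = 0.019225 per quarter; n = 8·4 = 32.
FV-annuity factor × (1+i) = 44.493661; PMT = 1.6135e+06 / 44.493661 = 36,263.5928

£36,263.59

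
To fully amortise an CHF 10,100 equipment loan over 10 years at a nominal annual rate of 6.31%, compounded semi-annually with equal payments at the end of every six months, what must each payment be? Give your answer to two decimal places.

With 2 periods per year: i = 0.03155, n = 20.
PMT = 10100 / ( [1 − (1+0.03155)^(−20)] / 0.03155 ) = 10100 / 14.666493 = 688.6445

CHF 688.64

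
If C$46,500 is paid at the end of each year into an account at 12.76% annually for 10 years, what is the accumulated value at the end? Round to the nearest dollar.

FV = 46500 × [(1+0.1276)^10 − 1] / 0.1276 = 46500 × 18.206548 = 846,604.4963

C$846,604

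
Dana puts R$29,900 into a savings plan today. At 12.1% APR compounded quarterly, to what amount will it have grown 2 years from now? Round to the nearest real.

Periodic rate i = 0.121/4 = 0.03025; n = 2 × 4 = 8 periods.
FV = PV·(1+i)^n = 29,900 × 1.269232 = 37,950.0344

R$37,950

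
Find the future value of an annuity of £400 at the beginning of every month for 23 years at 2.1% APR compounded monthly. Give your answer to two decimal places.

£142,018.57

i = 0.021/12 = 0.00175 per month; n = 23·12 = 276.
FV = PMT · [(1+i)^n − 1] / i × (1+i) = 400 · 355.046418 = 142,018.5674
Payments are at the start of each period, so multiply by (1+i).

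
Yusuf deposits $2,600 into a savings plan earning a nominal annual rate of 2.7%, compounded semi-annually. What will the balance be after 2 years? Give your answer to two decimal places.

$2,743.27

i = 0.027/2 = 0.0135 per half-year; n = 2·2 = 4.
2,600 × (1+0.0135)^4 = 2,600 × 1.055103 = 2,743.2688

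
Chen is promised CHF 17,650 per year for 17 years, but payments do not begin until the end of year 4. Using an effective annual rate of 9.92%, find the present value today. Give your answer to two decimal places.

Value one period before first payment (t=3): 17650 × [1 − (1+0.0992)^(−17)] / 0.0992 = 17650 × 8.061423 = 142,284.1169
Discount back 3 years: 142,284.1169 × (1+0.0992)^(−3) = 142,284.1169 × 0.752956 = 107,133.7393

CHF 107,133.74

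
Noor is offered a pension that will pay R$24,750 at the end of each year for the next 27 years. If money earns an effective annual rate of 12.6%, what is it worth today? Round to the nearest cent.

PV = 24750 × [1 − (1+0.126)^(−27)] / 0.126 = 24750 × 7.614332 = 188,454.7205

R$188,454.72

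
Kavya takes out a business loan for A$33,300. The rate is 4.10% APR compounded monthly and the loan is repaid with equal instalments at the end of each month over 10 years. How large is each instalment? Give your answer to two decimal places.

A$338.73

i = 0.041/12 = 0.00341667 per month; n = 10·12 = 120.
Annuity-PV factor = 98.308043; PMT = 33300 / 98.308043 = 338.7312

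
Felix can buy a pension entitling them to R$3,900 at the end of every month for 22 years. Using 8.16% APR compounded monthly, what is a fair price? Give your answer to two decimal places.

With 12 periods per year: i = 0.0068, n = 264.
PV = 3900 × [1 − (1+0.0068)^(−264)] / 0.0068 = 3900 × 122.484336 = 477,688.9100

R$477,688.91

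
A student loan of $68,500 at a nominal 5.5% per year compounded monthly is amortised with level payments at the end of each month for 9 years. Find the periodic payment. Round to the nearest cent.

$805.56

Periodic rate i = 0.055/12 = 0.00458333; n = 9 × 12 = 108 periods.
PMT = 68500 / ( [1 − (1+0.00458333)^(−108)] / 0.00458333 ) = 68500 / 85.034035 = 805.5598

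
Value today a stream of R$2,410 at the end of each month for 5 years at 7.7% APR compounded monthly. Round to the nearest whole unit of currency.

R$119,703

Periodic rate i = 0.077/12 = 0.00641667; n = 5 × 12 = 60 periods.
PV = 2410 × [1 − (1+0.00641667)^(−60)] / 0.00641667 = 2410 × 49.669392 = 119,703.2335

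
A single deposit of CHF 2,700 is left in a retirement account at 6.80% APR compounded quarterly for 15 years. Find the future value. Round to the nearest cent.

Periodic rate i = 0.068/4 = 0.017; n = 15 × 4 = 60 periods.
FV = PV·(1+i)^n = 2,700 × 2.749522 = 7,423.7090

CHF 7,423.71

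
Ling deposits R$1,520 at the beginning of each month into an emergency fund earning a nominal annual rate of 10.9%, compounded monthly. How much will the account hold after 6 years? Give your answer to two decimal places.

R$154,936.76

i = 0.109/12 = 0.00908333 per month; n = 6·12 = 72.
Accumulation factor s(72|0.00908333) × (1+i) = 101.932077; FV = 1520 × 101.932077 = 154,936.7565
Payments are at the start of each period, so multiply by (1+i).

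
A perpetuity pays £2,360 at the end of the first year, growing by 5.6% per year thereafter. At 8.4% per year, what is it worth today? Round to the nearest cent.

PV = PMT / (i − g) = 2360 / (0.084 − 0.056) = 2360 / 0.028000 = 84,285.7143

£84,285.71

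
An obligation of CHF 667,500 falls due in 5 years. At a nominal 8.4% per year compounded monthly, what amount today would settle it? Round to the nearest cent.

CHF 439,220.94

i = 0.084/12 = 0.007 per month; n = 5·12 = 60.
PV = 667,500 / (1 + 0.007)^60 = 667,500 / 1.519736 = 439,220.9398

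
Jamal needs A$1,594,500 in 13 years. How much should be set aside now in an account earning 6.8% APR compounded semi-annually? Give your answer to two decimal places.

A$668,483.23

i = 0.068/2 = 0.034 per half-year; n = 13·2 = 26.
PV = FV·(1+i)^(−n) = 1,594,500 × 0.419243 = 668,483.2287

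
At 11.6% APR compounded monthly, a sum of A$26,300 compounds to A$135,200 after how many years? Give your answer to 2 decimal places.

Periodic rate i = 0.116/12 = 0.00966667.
(1+i)^n = 135200/26300 = 5.14068, so n = ln 5.14068 / ln 1.00967 = 170.1814 months
= 170.1814/12 years

14.18 years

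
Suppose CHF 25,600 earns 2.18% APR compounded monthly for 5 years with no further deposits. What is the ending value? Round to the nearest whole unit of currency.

Periodic rate i = 0.0218/12 = 0.00181667; n = 5 × 12 = 60 periods.
FV = 25,600 × (1 + 0.00181667)^60 = 28,545.3332

CHF 28,545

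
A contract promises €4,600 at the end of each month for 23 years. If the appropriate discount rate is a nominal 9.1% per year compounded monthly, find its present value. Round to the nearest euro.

€531,197

Periodic rate i = 0.091/12 = 0.00758333; n = 23 × 12 = 276 periods.
Annuity factor a(276|0.00758333) = 115.477688; PV = 4600 × 115.477688 = 531,197.3638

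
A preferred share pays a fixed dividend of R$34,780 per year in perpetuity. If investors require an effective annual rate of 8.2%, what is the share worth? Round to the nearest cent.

R$424,146.34

PV = PMT / i = 34780 / 0.082 = 424,146.3415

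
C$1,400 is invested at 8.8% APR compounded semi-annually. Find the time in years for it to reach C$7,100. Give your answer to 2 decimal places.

18.85 years

Periodic rate i = 0.088/2 = 0.044.
(1+i)^n = 7100/1400 = 5.07143, so n = ln 5.07143 / ln 1.044 = 37.7065 half-years
= 37.7065/2 years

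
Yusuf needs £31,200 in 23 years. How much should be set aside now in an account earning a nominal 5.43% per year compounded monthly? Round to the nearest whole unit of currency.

i = 0.0543/12 = 0.004525 per month; n = 23·12 = 276.
Discount factor = (1+0.004525)^(−276) = 0.287629; PV = 31,200 × 0.287629 = 8,974.0335

£8,974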